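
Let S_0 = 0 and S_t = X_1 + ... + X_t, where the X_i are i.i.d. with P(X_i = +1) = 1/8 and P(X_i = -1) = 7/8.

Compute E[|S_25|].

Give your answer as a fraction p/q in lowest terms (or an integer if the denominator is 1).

S_25 takes values m ≡ 1 (mod 2) with |m| ≤ 25; P(S_25=m) = C(25,(25+m)/2) · (1/8)^((25+m)/2) · (7/8)^((25-m)/2).
Distribution: P(S=-25)=1341068619663964900807/37778931862957161709568, P(S=-23)=4789530784514160360025/37778931862957161709568, P(S=-21)=2052656050506068725725/9444732965739290427392, P(S=-19)=2248147102935218128175/9444732965739290427392, P(S=-17)=3532802590326771344275/18889465931478580854784, P(S=-15)=2119681554196062806565/18889465931478580854784, P(S=-13)=504686084332395906325/9444732965739290427392, P(S=-11)=195694604128888208575/9444732965739290427392, P(S=-9)=251607348165713411025/37778931862957161709568, P(S=-7)=67894046330430602975/37778931862957161709568, P(S=-5)=1939829895155160085/4722366482869645213696, P(S=-3)=377888940614641575/4722366482869645213696, P(S=-1)=125962980204880525/9444732965739290427392, P(S=1)=17994711457840075/9444732965739290427392, P(S=3)=1101717028031025/4722366482869645213696, P(S=5)=115417974365155/4722366482869645213696, P(S=7)=82441410260825/37778931862957161709568, P(S=9)=6235064641575/37778931862957161709568, P(S=11)=98969280025/9444732965739290427392, P(S=13)=5208909475/9444732965739290427392, P(S=15)=446477955/18889465931478580854784, P(S=17)=15186325/18889465931478580854784, P(S=19)=197225/9444732965739290427392, P(S=21)=3675/9444732965739290427392, P(S=23)=175/37778931862957161709568, P(S=25)=1/37778931862957161709568
E[|S_25|] = Σ_m |m|·P(S_25=m) = 22136099368115110057975/1180591620717411303424

Answer: 22136099368115110057975/1180591620717411303424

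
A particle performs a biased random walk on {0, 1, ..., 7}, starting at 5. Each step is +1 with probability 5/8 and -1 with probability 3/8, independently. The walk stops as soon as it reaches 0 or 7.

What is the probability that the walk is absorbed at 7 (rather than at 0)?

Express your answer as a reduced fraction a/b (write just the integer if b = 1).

Answer: 36025/37969

Derivation:
Biased walk: p = 5/8, q = 3/8, r = q/p = 3/5
Gambler's ruin: P(hit 7 before 0 | start at 5) = (1 - r^a)/(1 - r^N)
r^5 = 243/3125; r^7 = 2187/78125
P = (1 - 243/3125) / (1 - 2187/78125) = 2882/3125 / 75938/78125 = 36025/37969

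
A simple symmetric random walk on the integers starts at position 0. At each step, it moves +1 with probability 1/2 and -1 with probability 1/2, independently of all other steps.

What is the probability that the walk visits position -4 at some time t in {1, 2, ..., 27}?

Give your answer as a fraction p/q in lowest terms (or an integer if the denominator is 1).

Answer: 1854169/4194304

Derivation:
Count via complement. Let g(t,s) = #length-t paths at position s with S_1..S_t all ≠ -4.
g(t,s) = g(t-1,s-1) + g(t-1,s+1) for s ≠ -4; g(t,-4) = 0.
t=0: g(0,0)=1
t=1: g(1,-1)=1 g(1,1)=1
t=2: g(2,-2)=1 g(2,0)=2 g(2,2)=1
t=3: g(3,-3)=1 g(3,-1)=3 g(3,1)=3 g(3,3)=1
t=4: g(4,-2)=4 g(4,0)=6 g(4,2)=4 g(4,4)=1
t=5: g(5,-3)=4 g(5,-1)=10 g(5,1)=10 g(5,3)=5 g(5,5)=1
t=6: g(6,-2)=14 g(6,0)=20 g(6,2)=15 g(6,4)=6 g(6,6)=1
t=7: g(7,-3)=14 g(7,-1)=34 g(7,1)=35 g(7,3)=21 g(7,5)=7 g(7,7)=1
t=8: g(8,-2)=48 g(8,0)=69 g(8,2)=56 g(8,4)=28 g(8,6)=8 g(8,8)=1
t=9: g(9,-3)=48 g(9,-1)=117 g(9,1)=125 g(9,3)=84 g(9,5)=36 g(9,7)=9 g(9,9)=1
t=10: g(10,-2)=165 g(10,0)=242 g(10,2)=209 g(10,4)=120 g(10,6)=45 g(10,8)=10 g(10,10)=1
t=11: g(11,-3)=165 g(11,-1)=407 g(11,1)=451 g(11,3)=329 g(11,5)=165 g(11,7)=55 g(11,9)=11 g(11,11)=1
t=12: g(12,-2)=572 g(12,0)=858 g(12,2)=780 g(12,4)=494 g(12,6)=220 g(12,8)=66 g(12,10)=12 g(12,12)=1
t=13: g(13,-3)=572 g(13,-1)=1430 g(13,1)=1638 g(13,3)=1274 g(13,5)=714 g(13,7)=286 g(13,9)=78 g(13,11)=13 g(13,13)=1
t=14: g(14,-2)=2002 g(14,0)=3068 g(14,2)=2912 g(14,4)=1988 g(14,6)=1000 g(14,8)=364 g(14,10)=91 g(14,12)=14 g(14,14)=1
t=15: g(15,-3)=2002 g(15,-1)=5070 g(15,1)=5980 g(15,3)=4900 g(15,5)=2988 g(15,7)=1364 g(15,9)=455 g(15,11)=105 g(15,13)=15 g(15,15)=1
t=16: g(16,-2)=7072 g(16,0)=11050 g(16,2)=10880 g(16,4)=7888 g(16,6)=4352 g(16,8)=1819 g(16,10)=560 g(16,12)=120 g(16,14)=16 g(16,16)=1
t=17: g(17,-3)=7072 g(17,-1)=18122 g(17,1)=21930 g(17,3)=18768 g(17,5)=12240 g(17,7)=6171 g(17,9)=2379 g(17,11)=680 g(17,13)=136 g(17,15)=17 g(17,17)=1
t=18: g(18,-2)=25194 g(18,0)=40052 g(18,2)=40698 g(18,4)=31008 g(18,6)=18411 g(18,8)=8550 g(18,10)=3059 g(18,12)=816 g(18,14)=153 g(18,16)=18 g(18,18)=1
t=19: g(19,-3)=25194 g(19,-1)=65246 g(19,1)=80750 g(19,3)=71706 g(19,5)=49419 g(19,7)=26961 g(19,9)=11609 g(19,11)=3875 g(19,13)=969 g(19,15)=171 g(19,17)=19 g(19,19)=1
t=20: g(20,-2)=90440 g(20,0)=145996 g(20,2)=152456 g(20,4)=121125 g(20,6)=76380 g(20,8)=38570 g(20,10)=15484 g(20,12)=4844 g(20,14)=1140 g(20,16)=190 g(20,18)=20 g(20,20)=1
t=21: g(21,-3)=90440 g(21,-1)=236436 g(21,1)=298452 g(21,3)=273581 g(21,5)=197505 g(21,7)=114950 g(21,9)=54054 g(21,11)=20328 g(21,13)=5984 g(21,15)=1330 g(21,17)=210 g(21,19)=21 g(21,21)=1
t=22: g(22,-2)=326876 g(22,0)=534888 g(22,2)=572033 g(22,4)=471086 g(22,6)=312455 g(22,8)=169004 g(22,10)=74382 g(22,12)=26312 g(22,14)=7314 g(22,16)=1540 g(22,18)=231 g(22,20)=22 g(22,22)=1
t=23: g(23,-3)=326876 g(23,-1)=861764 g(23,1)=1106921 g(23,3)=1043119 g(23,5)=783541 g(23,7)=481459 g(23,9)=243386 g(23,11)=100694 g(23,13)=33626 g(23,15)=8854 g(23,17)=1771 g(23,19)=253 g(23,21)=23 g(23,23)=1
t=24: g(24,-2)=1188640 g(24,0)=1968685 g(24,2)=2150040 g(24,4)=1826660 g(24,6)=1265000 g(24,8)=724845 g(24,10)=344080 g(24,12)=134320 g(24,14)=42480 g(24,16)=10625 g(24,18)=2024 g(24,20)=276 g(24,22)=24 g(24,24)=1
t=25: g(25,-3)=1188640 g(25,-1)=3157325 g(25,1)=4118725 g(25,3)=3976700 g(25,5)=3091660 g(25,7)=1989845 g(25,9)=1068925 g(25,11)=478400 g(25,13)=176800 g(25,15)=53105 g(25,17)=12649 g(25,19)=2300 g(25,21)=300 g(25,23)=25 g(25,25)=1
t=26: g(26,-2)=4345965 g(26,0)=7276050 g(26,2)=8095425 g(26,4)=7068360 g(26,6)=5081505 g(26,8)=3058770 g(26,10)=1547325 g(26,12)=655200 g(26,14)=229905 g(26,16)=65754 g(26,18)=14949 g(26,20)=2600 g(26,22)=325 g(26,24)=26 g(26,26)=1
t=27: g(27,-3)=4345965 g(27,-1)=11622015 g(27,1)=15371475 g(27,3)=15163785 g(27,5)=12149865 g(27,7)=8140275 g(27,9)=4606095 g(27,11)=2202525 g(27,13)=885105 g(27,15)=295659 g(27,17)=80703 g(27,19)=17549 g(27,21)=2925 g(27,23)=351 g(27,25)=27 g(27,27)=1
Paths never hitting -4: Σ_s g(27,s) = 74884320
Paths hitting -4: 2^27 - 74884320 = 59333408
P = 59333408/134217728 = 1854169/4194304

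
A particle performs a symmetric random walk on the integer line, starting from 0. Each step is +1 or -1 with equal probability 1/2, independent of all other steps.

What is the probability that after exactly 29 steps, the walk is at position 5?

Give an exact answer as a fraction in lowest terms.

Answer: 51895935/536870912

Derivation:
To reach position 5 after 29 steps: need 17 steps of +1 and 12 of -1.
Favorable paths: C(29,17) = 51895935
Total paths: 2^29 = 536870912
P = 51895935/536870912 = 51895935/536870912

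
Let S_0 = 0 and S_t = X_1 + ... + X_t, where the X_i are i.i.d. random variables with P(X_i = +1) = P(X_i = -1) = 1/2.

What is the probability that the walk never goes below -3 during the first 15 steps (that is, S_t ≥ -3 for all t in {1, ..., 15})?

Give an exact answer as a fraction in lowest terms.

Let f(t,s) = #length-t paths at position s with S_1..S_t all ≥ -3.
f(t,s) = f(t-1,s-1) + f(t-1,s+1) for s ≥ -3; f(t,s) = 0 for s < -3.
t=0: f(0,0)=1
t=1: f(1,-1)=1 f(1,1)=1
t=2: f(2,-2)=1 f(2,0)=2 f(2,2)=1
t=3: f(3,-3)=1 f(3,-1)=3 f(3,1)=3 f(3,3)=1
t=4: f(4,-2)=4 f(4,0)=6 f(4,2)=4 f(4,4)=1
t=5: f(5,-3)=4 f(5,-1)=10 f(5,1)=10 f(5,3)=5 f(5,5)=1
t=6: f(6,-2)=14 f(6,0)=20 f(6,2)=15 f(6,4)=6 f(6,6)=1
t=7: f(7,-3)=14 f(7,-1)=34 f(7,1)=35 f(7,3)=21 f(7,5)=7 f(7,7)=1
t=8: f(8,-2)=48 f(8,0)=69 f(8,2)=56 f(8,4)=28 f(8,6)=8 f(8,8)=1
t=9: f(9,-3)=48 f(9,-1)=117 f(9,1)=125 f(9,3)=84 f(9,5)=36 f(9,7)=9 f(9,9)=1
t=10: f(10,-2)=165 f(10,0)=242 f(10,2)=209 f(10,4)=120 f(10,6)=45 f(10,8)=10 f(10,10)=1
t=11: f(11,-3)=165 f(11,-1)=407 f(11,1)=451 f(11,3)=329 f(11,5)=165 f(11,7)=55 f(11,9)=11 f(11,11)=1
t=12: f(12,-2)=572 f(12,0)=858 f(12,2)=780 f(12,4)=494 f(12,6)=220 f(12,8)=66 f(12,10)=12 f(12,12)=1
t=13: f(13,-3)=572 f(13,-1)=1430 f(13,1)=1638 f(13,3)=1274 f(13,5)=714 f(13,7)=286 f(13,9)=78 f(13,11)=13 f(13,13)=1
t=14: f(14,-2)=2002 f(14,0)=3068 f(14,2)=2912 f(14,4)=1988 f(14,6)=1000 f(14,8)=364 f(14,10)=91 f(14,12)=14 f(14,14)=1
t=15: f(15,-3)=2002 f(15,-1)=5070 f(15,1)=5980 f(15,3)=4900 f(15,5)=2988 f(15,7)=1364 f(15,9)=455 f(15,11)=105 f(15,13)=15 f(15,15)=1
Σ_s f(15,s) = 22880
P = 22880/32768 = 715/1024

Answer: 715/1024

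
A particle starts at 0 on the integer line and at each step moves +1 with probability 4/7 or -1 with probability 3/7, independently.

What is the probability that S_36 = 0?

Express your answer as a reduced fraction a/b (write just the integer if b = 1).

Answer: 34515764523003784600328601600/378818692265664781682717625943

Derivation:
To be at 0 after 36 steps: need exactly 18 steps of +1 and 18 of -1.
Number of such sequences: C(36,18) = 9075135300
Each has probability (4/7)^18 · (3/7)^18 = 26623333280885243904/2651730845859653471779023381601
P = 9075135300 · 26623333280885243904/2651730845859653471779023381601 = 34515764523003784600328601600/378818692265664781682717625943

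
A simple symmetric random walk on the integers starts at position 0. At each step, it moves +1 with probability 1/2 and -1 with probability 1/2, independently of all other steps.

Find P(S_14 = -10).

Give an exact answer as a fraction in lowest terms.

Answer: 91/16384

Derivation:
To reach position -10 after 14 steps: need 2 steps of +1 and 12 of -1.
Favorable paths: C(14,2) = 91
Total paths: 2^14 = 16384
P = 91/16384 = 91/16384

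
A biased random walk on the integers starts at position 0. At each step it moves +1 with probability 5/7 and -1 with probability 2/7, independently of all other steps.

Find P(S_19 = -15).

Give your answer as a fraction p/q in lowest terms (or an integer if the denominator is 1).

To reach position -15 after 19 steps: need 2 steps of +1 and 17 steps of -1.
Number of such sequences: C(19,2) = 171
Each has probability (5/7)^2 · (2/7)^17 = 3276800/11398895185373143
P = 171 · 3276800/11398895185373143 = 560332800/11398895185373143

Answer: 560332800/11398895185373143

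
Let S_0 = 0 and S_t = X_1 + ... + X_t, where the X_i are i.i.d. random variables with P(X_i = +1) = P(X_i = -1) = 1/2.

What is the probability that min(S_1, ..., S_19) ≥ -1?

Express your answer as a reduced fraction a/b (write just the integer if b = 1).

Let f(t,s) = #length-t paths at position s with S_1..S_t all ≥ -1.
f(t,s) = f(t-1,s-1) + f(t-1,s+1) for s ≥ -1; f(t,s) = 0 for s < -1.
t=0: f(0,0)=1
t=1: f(1,-1)=1 f(1,1)=1
t=2: f(2,0)=2 f(2,2)=1
t=3: f(3,-1)=2 f(3,1)=3 f(3,3)=1
t=4: f(4,0)=5 f(4,2)=4 f(4,4)=1
t=5: f(5,-1)=5 f(5,1)=9 f(5,3)=5 f(5,5)=1
t=6: f(6,0)=14 f(6,2)=14 f(6,4)=6 f(6,6)=1
t=7: f(7,-1)=14 f(7,1)=28 f(7,3)=20 f(7,5)=7 f(7,7)=1
t=8: f(8,0)=42 f(8,2)=48 f(8,4)=27 f(8,6)=8 f(8,8)=1
t=9: f(9,-1)=42 f(9,1)=90 f(9,3)=75 f(9,5)=35 f(9,7)=9 f(9,9)=1
t=10: f(10,0)=132 f(10,2)=165 f(10,4)=110 f(10,6)=44 f(10,8)=10 f(10,10)=1
t=11: f(11,-1)=132 f(11,1)=297 f(11,3)=275 f(11,5)=154 f(11,7)=54 f(11,9)=11 f(11,11)=1
t=12: f(12,0)=429 f(12,2)=572 f(12,4)=429 f(12,6)=208 f(12,8)=65 f(12,10)=12 f(12,12)=1
t=13: f(13,-1)=429 f(13,1)=1001 f(13,3)=1001 f(13,5)=637 f(13,7)=273 f(13,9)=77 f(13,11)=13 f(13,13)=1
t=14: f(14,0)=1430 f(14,2)=2002 f(14,4)=1638 f(14,6)=910 f(14,8)=350 f(14,10)=90 f(14,12)=14 f(14,14)=1
t=15: f(15,-1)=1430 f(15,1)=3432 f(15,3)=3640 f(15,5)=2548 f(15,7)=1260 f(15,9)=440 f(15,11)=104 f(15,13)=15 f(15,15)=1
t=16: f(16,0)=4862 f(16,2)=7072 f(16,4)=6188 f(16,6)=3808 f(16,8)=1700 f(16,10)=544 f(16,12)=119 f(16,14)=16 f(16,16)=1
t=17: f(17,-1)=4862 f(17,1)=11934 f(17,3)=13260 f(17,5)=9996 f(17,7)=5508 f(17,9)=2244 f(17,11)=663 f(17,13)=135 f(17,15)=17 f(17,17)=1
t=18: f(18,0)=16796 f(18,2)=25194 f(18,4)=23256 f(18,6)=15504 f(18,8)=7752 f(18,10)=2907 f(18,12)=798 f(18,14)=152 f(18,16)=18 f(18,18)=1
t=19: f(19,-1)=16796 f(19,1)=41990 f(19,3)=48450 f(19,5)=38760 f(19,7)=23256 f(19,9)=10659 f(19,11)=3705 f(19,13)=950 f(19,15)=170 f(19,17)=19 f(19,19)=1
Σ_s f(19,s) = 184756
P = 184756/524288 = 46189/131072

Answer: 46189/131072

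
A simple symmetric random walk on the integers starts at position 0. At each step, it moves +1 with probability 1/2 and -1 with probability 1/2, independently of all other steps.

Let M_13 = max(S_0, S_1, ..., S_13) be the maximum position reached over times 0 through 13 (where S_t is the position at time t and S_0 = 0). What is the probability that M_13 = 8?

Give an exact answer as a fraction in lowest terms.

Answer: 39/4096

Derivation:
Let M_13 = max(S_0,...,S_13). Use the reflection principle: for j ≥ 1, #{paths with M_13 ≥ j} = #{S_13 ≥ j} + #{S_13 ≥ j+1}.
By reflection, #{M_13 ≥ 8} = #{S_13 ≥ 8} + #{S_13 ≥ 9} = 92 + 92 = 184.
#{M_13 ≥ 9} = #{S_13 ≥ 9} + #{S_13 ≥ 10} = 92 + 14 = 106.
#{M_13 = 8} = 184 - 106 = 78.
P(M_13 = 8) = 78/8192 = 39/4096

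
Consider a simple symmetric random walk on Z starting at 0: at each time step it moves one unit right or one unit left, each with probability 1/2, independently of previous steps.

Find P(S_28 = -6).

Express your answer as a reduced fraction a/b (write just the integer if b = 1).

Answer: 5368545/67108864

Derivation:
To reach position -6 after 28 steps: need 11 steps of +1 and 17 of -1.
Favorable paths: C(28,11) = 21474180
Total paths: 2^28 = 268435456
P = 21474180/268435456 = 5368545/67108864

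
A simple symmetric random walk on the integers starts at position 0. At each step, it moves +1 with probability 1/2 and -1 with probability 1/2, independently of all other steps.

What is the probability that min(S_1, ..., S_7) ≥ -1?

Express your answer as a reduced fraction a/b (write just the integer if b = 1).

Answer: 35/64

Derivation:
Let f(t,s) = #length-t paths at position s with S_1..S_t all ≥ -1.
f(t,s) = f(t-1,s-1) + f(t-1,s+1) for s ≥ -1; f(t,s) = 0 for s < -1.
t=0: f(0,0)=1
t=1: f(1,-1)=1 f(1,1)=1
t=2: f(2,0)=2 f(2,2)=1
t=3: f(3,-1)=2 f(3,1)=3 f(3,3)=1
t=4: f(4,0)=5 f(4,2)=4 f(4,4)=1
t=5: f(5,-1)=5 f(5,1)=9 f(5,3)=5 f(5,5)=1
t=6: f(6,0)=14 f(6,2)=14 f(6,4)=6 f(6,6)=1
t=7: f(7,-1)=14 f(7,1)=28 f(7,3)=20 f(7,5)=7 f(7,7)=1
Σ_s f(7,s) = 70
P = 70/128 = 35/64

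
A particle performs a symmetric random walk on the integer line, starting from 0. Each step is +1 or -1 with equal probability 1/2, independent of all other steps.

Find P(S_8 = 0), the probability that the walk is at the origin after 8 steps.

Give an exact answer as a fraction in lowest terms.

To return to 0 after 8 steps: need exactly 4 steps of +1 and 4 of -1.
Favorable paths: C(8,4) = 70
Total paths: 2^8 = 256
P = 70/256 = 35/128

Answer: 35/128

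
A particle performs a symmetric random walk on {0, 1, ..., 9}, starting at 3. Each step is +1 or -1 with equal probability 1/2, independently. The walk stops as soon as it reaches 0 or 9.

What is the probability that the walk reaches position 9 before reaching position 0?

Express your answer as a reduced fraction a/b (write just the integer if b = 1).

Symmetric walk (p = 1/2): the harmonic-function argument gives P(hit 9 before 0 | start at 3) = a/N.
P = 3/9 = 1/3

Answer: 1/3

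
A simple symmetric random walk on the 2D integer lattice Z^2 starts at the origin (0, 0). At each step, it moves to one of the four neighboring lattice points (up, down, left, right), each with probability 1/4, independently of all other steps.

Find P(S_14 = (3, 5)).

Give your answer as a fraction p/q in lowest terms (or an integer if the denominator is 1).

Answer: 273273/67108864

Derivation:
Let h be the number of horizontal steps (so 14-h are vertical). To end at (3,5) need (h+3)/2 right-steps and ((14-h)+5)/2 up-steps.
Sum over h with 3 ≤ h ≤ 9, h ≡ 1 (mod 2), 14-h ≡ 1 (mod 2):
h=3: C(14,3)·C(3,3)·C(11,8) = 364·1·165 = 60060
h=5: C(14,5)·C(5,4)·C(9,7) = 2002·5·36 = 360360
h=7: C(14,7)·C(7,5)·C(7,6) = 3432·21·7 = 504504
h=9: C(14,9)·C(9,6)·C(5,5) = 2002·84·1 = 168168
Total favorable: 1093092
Total paths: 4^14 = 268435456
P = 1093092/268435456 = 273273/67108864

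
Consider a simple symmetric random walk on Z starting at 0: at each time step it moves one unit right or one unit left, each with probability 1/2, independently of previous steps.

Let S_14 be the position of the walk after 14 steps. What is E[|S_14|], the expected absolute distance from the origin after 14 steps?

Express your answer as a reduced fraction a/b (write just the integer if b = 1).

Answer: 3003/1024

Derivation:
S_14 takes values m ≡ 0 (mod 2) with |m| ≤ 14; P(S_14=m) = C(14,(14+m)/2)/2^14.
Total paths: 2^14 = 16384
Distribution: P(S=-14)=1/16384, P(S=-12)=14/16384, P(S=-10)=91/16384, P(S=-8)=364/16384, P(S=-6)=1001/16384, P(S=-4)=2002/16384, P(S=-2)=3003/16384, P(S=0)=3432/16384, P(S=2)=3003/16384, P(S=4)=2002/16384, P(S=6)=1001/16384, P(S=8)=364/16384, P(S=10)=91/16384, P(S=12)=14/16384, P(S=14)=1/16384
E[|S_14|] = Σ_m |m|·P(S_14=m) = 48048/16384 = 3003/1024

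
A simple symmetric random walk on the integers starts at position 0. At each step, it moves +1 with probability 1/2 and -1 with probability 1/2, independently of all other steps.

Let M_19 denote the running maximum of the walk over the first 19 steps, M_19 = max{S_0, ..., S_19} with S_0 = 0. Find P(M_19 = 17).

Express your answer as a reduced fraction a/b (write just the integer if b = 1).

Let M_19 = max(S_0,...,S_19). Use the reflection principle: for j ≥ 1, #{paths with M_19 ≥ j} = #{S_19 ≥ j} + #{S_19 ≥ j+1}.
By reflection, #{M_19 ≥ 17} = #{S_19 ≥ 17} + #{S_19 ≥ 18} = 20 + 1 = 21.
#{M_19 ≥ 18} = #{S_19 ≥ 18} + #{S_19 ≥ 19} = 1 + 1 = 2.
#{M_19 = 17} = 21 - 2 = 19.
P(M_19 = 17) = 19/524288 = 19/524288

Answer: 19/524288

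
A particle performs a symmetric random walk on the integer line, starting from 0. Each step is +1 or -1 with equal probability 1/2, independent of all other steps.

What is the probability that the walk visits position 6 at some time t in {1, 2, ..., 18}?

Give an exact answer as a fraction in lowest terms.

Count via complement. Let g(t,s) = #length-t paths at position s with S_1..S_t all ≠ 6.
g(t,s) = g(t-1,s-1) + g(t-1,s+1) for s ≠ 6; g(t,6) = 0.
t=0: g(0,0)=1
t=1: g(1,-1)=1 g(1,1)=1
t=2: g(2,-2)=1 g(2,0)=2 g(2,2)=1
t=3: g(3,-3)=1 g(3,-1)=3 g(3,1)=3 g(3,3)=1
t=4: g(4,-4)=1 g(4,-2)=4 g(4,0)=6 g(4,2)=4 g(4,4)=1
t=5: g(5,-5)=1 g(5,-3)=5 g(5,-1)=10 g(5,1)=10 g(5,3)=5 g(5,5)=1
t=6: g(6,-6)=1 g(6,-4)=6 g(6,-2)=15 g(6,0)=20 g(6,2)=15 g(6,4)=6
t=7: g(7,-7)=1 g(7,-5)=7 g(7,-3)=21 g(7,-1)=35 g(7,1)=35 g(7,3)=21 g(7,5)=6
t=8: g(8,-8)=1 g(8,-6)=8 g(8,-4)=28 g(8,-2)=56 g(8,0)=70 g(8,2)=56 g(8,4)=27
t=9: g(9,-9)=1 g(9,-7)=9 g(9,-5)=36 g(9,-3)=84 g(9,-1)=126 g(9,1)=126 g(9,3)=83 g(9,5)=27
t=10: g(10,-10)=1 g(10,-8)=10 g(10,-6)=45 g(10,-4)=120 g(10,-2)=210 g(10,0)=252 g(10,2)=209 g(10,4)=110
t=11: g(11,-11)=1 g(11,-9)=11 g(11,-7)=55 g(11,-5)=165 g(11,-3)=330 g(11,-1)=462 g(11,1)=461 g(11,3)=319 g(11,5)=110
t=12: g(12,-12)=1 g(12,-10)=12 g(12,-8)=66 g(12,-6)=220 g(12,-4)=495 g(12,-2)=792 g(12,0)=923 g(12,2)=780 g(12,4)=429
t=13: g(13,-13)=1 g(13,-11)=13 g(13,-9)=78 g(13,-7)=286 g(13,-5)=715 g(13,-3)=1287 g(13,-1)=1715 g(13,1)=1703 g(13,3)=1209 g(13,5)=429
t=14: g(14,-14)=1 g(14,-12)=14 g(14,-10)=91 g(14,-8)=364 g(14,-6)=1001 g(14,-4)=2002 g(14,-2)=3002 g(14,0)=3418 g(14,2)=2912 g(14,4)=1638
t=15: g(15,-15)=1 g(15,-13)=15 g(15,-11)=105 g(15,-9)=455 g(15,-7)=1365 g(15,-5)=3003 g(15,-3)=5004 g(15,-1)=6420 g(15,1)=6330 g(15,3)=4550 g(15,5)=1638
t=16: g(16,-16)=1 g(16,-14)=16 g(16,-12)=120 g(16,-10)=560 g(16,-8)=1820 g(16,-6)=4368 g(16,-4)=8007 g(16,-2)=11424 g(16,0)=12750 g(16,2)=10880 g(16,4)=6188
t=17: g(17,-17)=1 g(17,-15)=17 g(17,-13)=136 g(17,-11)=680 g(17,-9)=2380 g(17,-7)=6188 g(17,-5)=12375 g(17,-3)=19431 g(17,-1)=24174 g(17,1)=23630 g(17,3)=17068 g(17,5)=6188
t=18: g(18,-18)=1 g(18,-16)=18 g(18,-14)=153 g(18,-12)=816 g(18,-10)=3060 g(18,-8)=8568 g(18,-6)=18563 g(18,-4)=31806 g(18,-2)=43605 g(18,0)=47804 g(18,2)=40698 g(18,4)=23256
Paths never hitting 6: Σ_s g(18,s) = 218348
Paths hitting 6: 2^18 - 218348 = 43796
P = 43796/262144 = 10949/65536

Answer: 10949/65536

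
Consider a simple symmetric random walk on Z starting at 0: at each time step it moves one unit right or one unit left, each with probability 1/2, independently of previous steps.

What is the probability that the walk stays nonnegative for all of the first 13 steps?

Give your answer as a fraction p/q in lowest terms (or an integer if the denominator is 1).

Answer: 429/2048

Derivation:
Let f(t,s) = #length-t paths at position s with S_1..S_t all ≥ 0.
f(t,s) = f(t-1,s-1) + f(t-1,s+1) for s ≥ 0; f(t,s) = 0 for s < 0.
t=0: f(0,0)=1
t=1: f(1,1)=1
t=2: f(2,0)=1 f(2,2)=1
t=3: f(3,1)=2 f(3,3)=1
t=4: f(4,0)=2 f(4,2)=3 f(4,4)=1
t=5: f(5,1)=5 f(5,3)=4 f(5,5)=1
t=6: f(6,0)=5 f(6,2)=9 f(6,4)=5 f(6,6)=1
t=7: f(7,1)=14 f(7,3)=14 f(7,5)=6 f(7,7)=1
t=8: f(8,0)=14 f(8,2)=28 f(8,4)=20 f(8,6)=7 f(8,8)=1
t=9: f(9,1)=42 f(9,3)=48 f(9,5)=27 f(9,7)=8 f(9,9)=1
t=10: f(10,0)=42 f(10,2)=90 f(10,4)=75 f(10,6)=35 f(10,8)=9 f(10,10)=1
t=11: f(11,1)=132 f(11,3)=165 f(11,5)=110 f(11,7)=44 f(11,9)=10 f(11,11)=1
t=12: f(12,0)=132 f(12,2)=297 f(12,4)=275 f(12,6)=154 f(12,8)=54 f(12,10)=11 f(12,12)=1
t=13: f(13,1)=429 f(13,3)=572 f(13,5)=429 f(13,7)=208 f(13,9)=65 f(13,11)=12 f(13,13)=1
Σ_s f(13,s) = 1716
P = 1716/8192 = 429/2048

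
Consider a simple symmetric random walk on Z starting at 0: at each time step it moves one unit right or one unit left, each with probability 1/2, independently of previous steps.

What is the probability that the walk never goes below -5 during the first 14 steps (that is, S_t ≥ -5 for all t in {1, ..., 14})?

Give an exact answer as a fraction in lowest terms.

Answer: 14443/16384

Derivation:
Let f(t,s) = #length-t paths at position s with S_1..S_t all ≥ -5.
f(t,s) = f(t-1,s-1) + f(t-1,s+1) for s ≥ -5; f(t,s) = 0 for s < -5.
t=0: f(0,0)=1
t=1: f(1,-1)=1 f(1,1)=1
t=2: f(2,-2)=1 f(2,0)=2 f(2,2)=1
t=3: f(3,-3)=1 f(3,-1)=3 f(3,1)=3 f(3,3)=1
t=4: f(4,-4)=1 f(4,-2)=4 f(4,0)=6 f(4,2)=4 f(4,4)=1
t=5: f(5,-5)=1 f(5,-3)=5 f(5,-1)=10 f(5,1)=10 f(5,3)=5 f(5,5)=1
t=6: f(6,-4)=6 f(6,-2)=15 f(6,0)=20 f(6,2)=15 f(6,4)=6 f(6,6)=1
t=7: f(7,-5)=6 f(7,-3)=21 f(7,-1)=35 f(7,1)=35 f(7,3)=21 f(7,5)=7 f(7,7)=1
t=8: f(8,-4)=27 f(8,-2)=56 f(8,0)=70 f(8,2)=56 f(8,4)=28 f(8,6)=8 f(8,8)=1
t=9: f(9,-5)=27 f(9,-3)=83 f(9,-1)=126 f(9,1)=126 f(9,3)=84 f(9,5)=36 f(9,7)=9 f(9,9)=1
t=10: f(10,-4)=110 f(10,-2)=209 f(10,0)=252 f(10,2)=210 f(10,4)=120 f(10,6)=45 f(10,8)=10 f(10,10)=1
t=11: f(11,-5)=110 f(11,-3)=319 f(11,-1)=461 f(11,1)=462 f(11,3)=330 f(11,5)=165 f(11,7)=55 f(11,9)=11 f(11,11)=1
t=12: f(12,-4)=429 f(12,-2)=780 f(12,0)=923 f(12,2)=792 f(12,4)=495 f(12,6)=220 f(12,8)=66 f(12,10)=12 f(12,12)=1
t=13: f(13,-5)=429 f(13,-3)=1209 f(13,-1)=1703 f(13,1)=1715 f(13,3)=1287 f(13,5)=715 f(13,7)=286 f(13,9)=78 f(13,11)=13 f(13,13)=1
t=14: f(14,-4)=1638 f(14,-2)=2912 f(14,0)=3418 f(14,2)=3002 f(14,4)=2002 f(14,6)=1001 f(14,8)=364 f(14,10)=91 f(14,12)=14 f(14,14)=1
Σ_s f(14,s) = 14443
P = 14443/16384 = 14443/16384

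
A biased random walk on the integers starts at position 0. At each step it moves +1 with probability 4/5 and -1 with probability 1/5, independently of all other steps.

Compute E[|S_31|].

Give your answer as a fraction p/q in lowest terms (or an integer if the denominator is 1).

Answer: 3464570043262765771731/186264514923095703125

Derivation:
S_31 takes values m ≡ 1 (mod 2) with |m| ≤ 31; P(S_31=m) = C(31,(31+m)/2) · (4/5)^((31+m)/2) · (1/5)^((31-m)/2).
Distribution: P(S=-31)=1/4656612873077392578125, P(S=-29)=124/4656612873077392578125, P(S=-27)=1488/931322574615478515625, P(S=-25)=57536/931322574615478515625, P(S=-23)=1611008/931322574615478515625, P(S=-21)=173988864/4656612873077392578125, P(S=-19)=3015806976/4656612873077392578125, P(S=-17)=1723318272/186264514923095703125, P(S=-15)=20679819264/186264514923095703125, P(S=-13)=211393708032/186264514923095703125, P(S=-11)=9301323153408/931322574615478515625, P(S=-9)=71028285898752/931322574615478515625, P(S=-7)=94704381198336/186264514923095703125, P(S=-5)=553656382390272/186264514923095703125, P(S=-3)=2847375680864256/186264514923095703125, P(S=-1)=64540515432923136/931322574615478515625, P(S=1)=258162061731692544/931322574615478515625, P(S=3)=182232043575312384/186264514923095703125, P(S=5)=566944135567638528/186264514923095703125, P(S=7)=1551636581553537024/186264514923095703125, P(S=9)=18619638978642444288/931322574615478515625, P(S=11)=39012576907631788032/931322574615478515625, P(S=13)=14186391602775195648/186264514923095703125, P(S=15)=22204786856517697536/186264514923095703125, P(S=17)=29606382475356930048/186264514923095703125, P(S=19)=828978709309994041344/4656612873077392578125, P(S=21)=765211116286148345856/4656612873077392578125, P(S=23)=113364609820170125312/931322574615478515625, P(S=25)=64779777040097214464/931322574615478515625, P(S=27)=26805424982109192192/931322574615478515625, P(S=29)=35740566642812256256/4656612873077392578125, P(S=31)=4611686018427387904/4656612873077392578125
E[|S_31|] = Σ_m |m|·P(S_31=m) = 3464570043262765771731/186264514923095703125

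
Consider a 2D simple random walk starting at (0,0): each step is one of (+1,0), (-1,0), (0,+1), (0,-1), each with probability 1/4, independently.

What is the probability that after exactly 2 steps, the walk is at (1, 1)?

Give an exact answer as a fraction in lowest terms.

Let h be the number of horizontal steps (so 2-h are vertical). To end at (1,1) need (h+1)/2 right-steps and ((2-h)+1)/2 up-steps.
Sum over h with 1 ≤ h ≤ 1, h ≡ 1 (mod 2), 2-h ≡ 1 (mod 2):
h=1: C(2,1)·C(1,1)·C(1,1) = 2·1·1 = 2
Total favorable: 2
Total paths: 4^2 = 16
P = 2/16 = 1/8

Answer: 1/8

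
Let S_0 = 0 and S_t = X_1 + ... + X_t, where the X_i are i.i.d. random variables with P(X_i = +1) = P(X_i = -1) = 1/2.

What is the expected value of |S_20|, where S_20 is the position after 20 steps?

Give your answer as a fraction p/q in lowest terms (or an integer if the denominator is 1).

S_20 takes values m ≡ 0 (mod 2) with |m| ≤ 20; P(S_20=m) = C(20,(20+m)/2)/2^20.
Total paths: 2^20 = 1048576
Distribution: P(S=-20)=1/1048576, P(S=-18)=20/1048576, P(S=-16)=190/1048576, P(S=-14)=1140/1048576, P(S=-12)=4845/1048576, P(S=-10)=15504/1048576, P(S=-8)=38760/1048576, P(S=-6)=77520/1048576, P(S=-4)=125970/1048576, P(S=-2)=167960/1048576, P(S=0)=184756/1048576, P(S=2)=167960/1048576, P(S=4)=125970/1048576, P(S=6)=77520/1048576, P(S=8)=38760/1048576, P(S=10)=15504/1048576, P(S=12)=4845/1048576, P(S=14)=1140/1048576, P(S=16)=190/1048576, P(S=18)=20/1048576, P(S=20)=1/1048576
E[|S_20|] = Σ_m |m|·P(S_20=m) = 3695120/1048576 = 230945/65536

Answer: 230945/65536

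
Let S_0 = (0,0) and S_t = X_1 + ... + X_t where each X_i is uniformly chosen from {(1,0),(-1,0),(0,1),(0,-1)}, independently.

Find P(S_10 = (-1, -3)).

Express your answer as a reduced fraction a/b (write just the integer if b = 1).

Answer: 1575/65536

Derivation:
Let h be the number of horizontal steps (so 10-h are vertical). To end at (-1,-3) need (h-1)/2 right-steps and ((10-h)-3)/2 up-steps.
Sum over h with 1 ≤ h ≤ 7, h ≡ 1 (mod 2), 10-h ≡ 1 (mod 2):
h=1: C(10,1)·C(1,0)·C(9,3) = 10·1·84 = 840
h=3: C(10,3)·C(3,1)·C(7,2) = 120·3·21 = 7560
h=5: C(10,5)·C(5,2)·C(5,1) = 252·10·5 = 12600
h=7: C(10,7)·C(7,3)·C(3,0) = 120·35·1 = 4200
Total favorable: 25200
Total paths: 4^10 = 1048576
P = 25200/1048576 = 1575/65536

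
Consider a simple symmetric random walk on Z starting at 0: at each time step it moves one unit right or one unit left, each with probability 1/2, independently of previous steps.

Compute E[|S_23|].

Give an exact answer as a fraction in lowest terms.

S_23 takes values m ≡ 1 (mod 2) with |m| ≤ 23; P(S_23=m) = C(23,(23+m)/2)/2^23.
Total paths: 2^23 = 8388608
Distribution: P(S=-23)=1/8388608, P(S=-21)=23/8388608, P(S=-19)=253/8388608, P(S=-17)=1771/8388608, P(S=-15)=8855/8388608, P(S=-13)=33649/8388608, P(S=-11)=100947/8388608, P(S=-9)=245157/8388608, P(S=-7)=490314/8388608, P(S=-5)=817190/8388608, P(S=-3)=1144066/8388608, P(S=-1)=1352078/8388608, P(S=1)=1352078/8388608, P(S=3)=1144066/8388608, P(S=5)=817190/8388608, P(S=7)=490314/8388608, P(S=9)=245157/8388608, P(S=11)=100947/8388608, P(S=13)=33649/8388608, P(S=15)=8855/8388608, P(S=17)=1771/8388608, P(S=19)=253/8388608, P(S=21)=23/8388608, P(S=23)=1/8388608
E[|S_23|] = Σ_m |m|·P(S_23=m) = 32449872/8388608 = 2028117/524288

Answer: 2028117/524288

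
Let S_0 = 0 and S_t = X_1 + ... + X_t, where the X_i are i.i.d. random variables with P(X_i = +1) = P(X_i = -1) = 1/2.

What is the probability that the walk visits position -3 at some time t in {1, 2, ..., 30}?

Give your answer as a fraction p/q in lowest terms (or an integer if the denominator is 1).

Answer: 313889477/536870912

Derivation:
Count via complement. Let g(t,s) = #length-t paths at position s with S_1..S_t all ≠ -3.
g(t,s) = g(t-1,s-1) + g(t-1,s+1) for s ≠ -3; g(t,-3) = 0.
t=0: g(0,0)=1
t=1: g(1,-1)=1 g(1,1)=1
t=2: g(2,-2)=1 g(2,0)=2 g(2,2)=1
t=3: g(3,-1)=3 g(3,1)=3 g(3,3)=1
t=4: g(4,-2)=3 g(4,0)=6 g(4,2)=4 g(4,4)=1
t=5: g(5,-1)=9 g(5,1)=10 g(5,3)=5 g(5,5)=1
t=6: g(6,-2)=9 g(6,0)=19 g(6,2)=15 g(6,4)=6 g(6,6)=1
t=7: g(7,-1)=28 g(7,1)=34 g(7,3)=21 g(7,5)=7 g(7,7)=1
t=8: g(8,-2)=28 g(8,0)=62 g(8,2)=55 g(8,4)=28 g(8,6)=8 g(8,8)=1
t=9: g(9,-1)=90 g(9,1)=117 g(9,3)=83 g(9,5)=36 g(9,7)=9 g(9,9)=1
t=10: g(10,-2)=90 g(10,0)=207 g(10,2)=200 g(10,4)=119 g(10,6)=45 g(10,8)=10 g(10,10)=1
t=11: g(11,-1)=297 g(11,1)=407 g(11,3)=319 g(11,5)=164 g(11,7)=55 g(11,9)=11 g(11,11)=1
t=12: g(12,-2)=297 g(12,0)=704 g(12,2)=726 g(12,4)=483 g(12,6)=219 g(12,8)=66 g(12,10)=12 g(12,12)=1
t=13: g(13,-1)=1001 g(13,1)=1430 g(13,3)=1209 g(13,5)=702 g(13,7)=285 g(13,9)=78 g(13,11)=13 g(13,13)=1
t=14: g(14,-2)=1001 g(14,0)=2431 g(14,2)=2639 g(14,4)=1911 g(14,6)=987 g(14,8)=363 g(14,10)=91 g(14,12)=14 g(14,14)=1
t=15: g(15,-1)=3432 g(15,1)=5070 g(15,3)=4550 g(15,5)=2898 g(15,7)=1350 g(15,9)=454 g(15,11)=105 g(15,13)=15 g(15,15)=1
t=16: g(16,-2)=3432 g(16,0)=8502 g(16,2)=9620 g(16,4)=7448 g(16,6)=4248 g(16,8)=1804 g(16,10)=559 g(16,12)=120 g(16,14)=16 g(16,16)=1
t=17: g(17,-1)=11934 g(17,1)=18122 g(17,3)=17068 g(17,5)=11696 g(17,7)=6052 g(17,9)=2363 g(17,11)=679 g(17,13)=136 g(17,15)=17 g(17,17)=1
t=18: g(18,-2)=11934 g(18,0)=30056 g(18,2)=35190 g(18,4)=28764 g(18,6)=17748 g(18,8)=8415 g(18,10)=3042 g(18,12)=815 g(18,14)=153 g(18,16)=18 g(18,18)=1
t=19: g(19,-1)=41990 g(19,1)=65246 g(19,3)=63954 g(19,5)=46512 g(19,7)=26163 g(19,9)=11457 g(19,11)=3857 g(19,13)=968 g(19,15)=171 g(19,17)=19 g(19,19)=1
t=20: g(20,-2)=41990 g(20,0)=107236 g(20,2)=129200 g(20,4)=110466 g(20,6)=72675 g(20,8)=37620 g(20,10)=15314 g(20,12)=4825 g(20,14)=1139 g(20,16)=190 g(20,18)=20 g(20,20)=1
t=21: g(21,-1)=149226 g(21,1)=236436 g(21,3)=239666 g(21,5)=183141 g(21,7)=110295 g(21,9)=52934 g(21,11)=20139 g(21,13)=5964 g(21,15)=1329 g(21,17)=210 g(21,19)=21 g(21,21)=1
t=22: g(22,-2)=149226 g(22,0)=385662 g(22,2)=476102 g(22,4)=422807 g(22,6)=293436 g(22,8)=163229 g(22,10)=73073 g(22,12)=26103 g(22,14)=7293 g(22,16)=1539 g(22,18)=231 g(22,20)=22 g(22,22)=1
t=23: g(23,-1)=534888 g(23,1)=861764 g(23,3)=898909 g(23,5)=716243 g(23,7)=456665 g(23,9)=236302 g(23,11)=99176 g(23,13)=33396 g(23,15)=8832 g(23,17)=1770 g(23,19)=253 g(23,21)=23 g(23,23)=1
t=24: g(24,-2)=534888 g(24,0)=1396652 g(24,2)=1760673 g(24,4)=1615152 g(24,6)=1172908 g(24,8)=692967 g(24,10)=335478 g(24,12)=132572 g(24,14)=42228 g(24,16)=10602 g(24,18)=2023 g(24,20)=276 g(24,22)=24 g(24,24)=1
t=25: g(25,-1)=1931540 g(25,1)=3157325 g(25,3)=3375825 g(25,5)=2788060 g(25,7)=1865875 g(25,9)=1028445 g(25,11)=468050 g(25,13)=174800 g(25,15)=52830 g(25,17)=12625 g(25,19)=2299 g(25,21)=300 g(25,23)=25 g(25,25)=1
t=26: g(26,-2)=1931540 g(26,0)=5088865 g(26,2)=6533150 g(26,4)=6163885 g(26,6)=4653935 g(26,8)=2894320 g(26,10)=1496495 g(26,12)=642850 g(26,14)=227630 g(26,16)=65455 g(26,18)=14924 g(26,20)=2599 g(26,22)=325 g(26,24)=26 g(26,26)=1
t=27: g(27,-1)=7020405 g(27,1)=11622015 g(27,3)=12697035 g(27,5)=10817820 g(27,7)=7548255 g(27,9)=4390815 g(27,11)=2139345 g(27,13)=870480 g(27,15)=293085 g(27,17)=80379 g(27,19)=17523 g(27,21)=2924 g(27,23)=351 g(27,25)=27 g(27,27)=1
t=28: g(28,-2)=7020405 g(28,0)=18642420 g(28,2)=24319050 g(28,4)=23514855 g(28,6)=18366075 g(28,8)=11939070 g(28,10)=6530160 g(28,12)=3009825 g(28,14)=1163565 g(28,16)=373464 g(28,18)=97902 g(28,20)=20447 g(28,22)=3275 g(28,24)=378 g(28,26)=28 g(28,28)=1
t=29: g(29,-1)=25662825 g(29,1)=42961470 g(29,3)=47833905 g(29,5)=41880930 g(29,7)=30305145 g(29,9)=18469230 g(29,11)=9539985 g(29,13)=4173390 g(29,15)=1537029 g(29,17)=471366 g(29,19)=118349 g(29,21)=23722 g(29,23)=3653 g(29,25)=406 g(29,27)=29 g(29,29)=1
t=30: g(30,-2)=25662825 g(30,0)=68624295 g(30,2)=90795375 g(30,4)=89714835 g(30,6)=72186075 g(30,8)=48774375 g(30,10)=28009215 g(30,12)=13713375 g(30,14)=5710419 g(30,16)=2008395 g(30,18)=589715 g(30,20)=142071 g(30,22)=27375 g(30,24)=4059 g(30,26)=435 g(30,28)=30 g(30,30)=1
Paths never hitting -3: Σ_s g(30,s) = 445962870
Paths hitting -3: 2^30 - 445962870 = 627778954
P = 627778954/1073741824 = 313889477/536870912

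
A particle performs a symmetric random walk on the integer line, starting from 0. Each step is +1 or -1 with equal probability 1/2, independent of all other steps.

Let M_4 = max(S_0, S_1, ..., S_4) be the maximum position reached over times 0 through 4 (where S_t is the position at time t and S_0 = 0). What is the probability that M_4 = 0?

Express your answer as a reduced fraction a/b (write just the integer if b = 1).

Let M_4 = max(S_0,...,S_4). Use the reflection principle: for j ≥ 1, #{paths with M_4 ≥ j} = #{S_4 ≥ j} + #{S_4 ≥ j+1}.
P(M_4 ≥ 0) = 1 since S_0 = 0, so #{M_4 ≥ 0} = 16.
#{M_4 ≥ 1} = #{S_4 ≥ 1} + #{S_4 ≥ 2} = 5 + 5 = 10.
#{M_4 = 0} = 16 - 10 = 6.
P(M_4 = 0) = 6/16 = 3/8

Answer: 3/8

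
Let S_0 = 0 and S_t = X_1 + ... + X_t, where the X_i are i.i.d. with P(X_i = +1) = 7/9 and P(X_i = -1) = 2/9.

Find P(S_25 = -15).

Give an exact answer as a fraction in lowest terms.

To reach position -15 after 25 steps: need 5 steps of +1 and 20 steps of -1.
Number of such sequences: C(25,5) = 53130
Each has probability (7/9)^5 · (2/9)^20 = 17623416832/717897987691852588770249
P = 53130 · 17623416832/717897987691852588770249 = 312110712094720/239299329230617529590083

Answer: 312110712094720/239299329230617529590083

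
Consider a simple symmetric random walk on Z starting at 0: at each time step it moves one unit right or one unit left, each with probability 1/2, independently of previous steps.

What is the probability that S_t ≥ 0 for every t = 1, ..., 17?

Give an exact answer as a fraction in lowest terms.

Answer: 12155/65536

Derivation:
Let f(t,s) = #length-t paths at position s with S_1..S_t all ≥ 0.
f(t,s) = f(t-1,s-1) + f(t-1,s+1) for s ≥ 0; f(t,s) = 0 for s < 0.
t=0: f(0,0)=1
t=1: f(1,1)=1
t=2: f(2,0)=1 f(2,2)=1
t=3: f(3,1)=2 f(3,3)=1
t=4: f(4,0)=2 f(4,2)=3 f(4,4)=1
t=5: f(5,1)=5 f(5,3)=4 f(5,5)=1
t=6: f(6,0)=5 f(6,2)=9 f(6,4)=5 f(6,6)=1
t=7: f(7,1)=14 f(7,3)=14 f(7,5)=6 f(7,7)=1
t=8: f(8,0)=14 f(8,2)=28 f(8,4)=20 f(8,6)=7 f(8,8)=1
t=9: f(9,1)=42 f(9,3)=48 f(9,5)=27 f(9,7)=8 f(9,9)=1
t=10: f(10,0)=42 f(10,2)=90 f(10,4)=75 f(10,6)=35 f(10,8)=9 f(10,10)=1
t=11: f(11,1)=132 f(11,3)=165 f(11,5)=110 f(11,7)=44 f(11,9)=10 f(11,11)=1
t=12: f(12,0)=132 f(12,2)=297 f(12,4)=275 f(12,6)=154 f(12,8)=54 f(12,10)=11 f(12,12)=1
t=13: f(13,1)=429 f(13,3)=572 f(13,5)=429 f(13,7)=208 f(13,9)=65 f(13,11)=12 f(13,13)=1
t=14: f(14,0)=429 f(14,2)=1001 f(14,4)=1001 f(14,6)=637 f(14,8)=273 f(14,10)=77 f(14,12)=13 f(14,14)=1
t=15: f(15,1)=1430 f(15,3)=2002 f(15,5)=1638 f(15,7)=910 f(15,9)=350 f(15,11)=90 f(15,13)=14 f(15,15)=1
t=16: f(16,0)=1430 f(16,2)=3432 f(16,4)=3640 f(16,6)=2548 f(16,8)=1260 f(16,10)=440 f(16,12)=104 f(16,14)=15 f(16,16)=1
t=17: f(17,1)=4862 f(17,3)=7072 f(17,5)=6188 f(17,7)=3808 f(17,9)=1700 f(17,11)=544 f(17,13)=119 f(17,15)=16 f(17,17)=1
Σ_s f(17,s) = 24310
P = 24310/131072 = 12155/65536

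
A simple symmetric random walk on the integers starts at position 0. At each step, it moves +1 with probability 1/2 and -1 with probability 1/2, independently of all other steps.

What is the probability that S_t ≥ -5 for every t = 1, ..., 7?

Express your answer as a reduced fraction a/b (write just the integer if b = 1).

Let f(t,s) = #length-t paths at position s with S_1..S_t all ≥ -5.
f(t,s) = f(t-1,s-1) + f(t-1,s+1) for s ≥ -5; f(t,s) = 0 for s < -5.
t=0: f(0,0)=1
t=1: f(1,-1)=1 f(1,1)=1
t=2: f(2,-2)=1 f(2,0)=2 f(2,2)=1
t=3: f(3,-3)=1 f(3,-1)=3 f(3,1)=3 f(3,3)=1
t=4: f(4,-4)=1 f(4,-2)=4 f(4,0)=6 f(4,2)=4 f(4,4)=1
t=5: f(5,-5)=1 f(5,-3)=5 f(5,-1)=10 f(5,1)=10 f(5,3)=5 f(5,5)=1
t=6: f(6,-4)=6 f(6,-2)=15 f(6,0)=20 f(6,2)=15 f(6,4)=6 f(6,6)=1
t=7: f(7,-5)=6 f(7,-3)=21 f(7,-1)=35 f(7,1)=35 f(7,3)=21 f(7,5)=7 f(7,7)=1
Σ_s f(7,s) = 126
P = 126/128 = 63/64

Answer: 63/64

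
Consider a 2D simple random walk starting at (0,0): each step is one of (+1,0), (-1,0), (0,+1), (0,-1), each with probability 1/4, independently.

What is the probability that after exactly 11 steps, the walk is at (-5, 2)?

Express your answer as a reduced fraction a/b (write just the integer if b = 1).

Let h be the number of horizontal steps (so 11-h are vertical). To end at (-5,2) need (h-5)/2 right-steps and ((11-h)+2)/2 up-steps.
Sum over h with 5 ≤ h ≤ 9, h ≡ 1 (mod 2), 11-h ≡ 0 (mod 2):
h=5: C(11,5)·C(5,0)·C(6,4) = 462·1·15 = 6930
h=7: C(11,7)·C(7,1)·C(4,3) = 330·7·4 = 9240
h=9: C(11,9)·C(9,2)·C(2,2) = 55·36·1 = 1980
Total favorable: 18150
Total paths: 4^11 = 4194304
P = 18150/4194304 = 9075/2097152

Answer: 9075/2097152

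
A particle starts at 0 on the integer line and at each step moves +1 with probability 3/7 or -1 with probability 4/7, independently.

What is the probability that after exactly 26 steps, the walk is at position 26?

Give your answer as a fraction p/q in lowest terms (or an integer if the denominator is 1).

To reach position 26 after 26 steps: need 26 steps of +1 and 0 steps of -1.
Number of such sequences: C(26,26) = 1
Each has probability (3/7)^26 · (4/7)^0 = 2541865828329/9387480337647754305649
P = 1 · 2541865828329/9387480337647754305649 = 2541865828329/9387480337647754305649

Answer: 2541865828329/9387480337647754305649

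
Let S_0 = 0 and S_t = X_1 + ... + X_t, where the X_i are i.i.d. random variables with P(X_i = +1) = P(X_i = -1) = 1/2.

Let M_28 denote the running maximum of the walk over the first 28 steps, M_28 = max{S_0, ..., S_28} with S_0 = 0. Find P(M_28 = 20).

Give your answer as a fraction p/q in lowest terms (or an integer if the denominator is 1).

Let M_28 = max(S_0,...,S_28). Use the reflection principle: for j ≥ 1, #{paths with M_28 ≥ j} = #{S_28 ≥ j} + #{S_28 ≥ j+1}.
By reflection, #{M_28 ≥ 20} = #{S_28 ≥ 20} + #{S_28 ≥ 21} = 24158 + 3683 = 27841.
#{M_28 ≥ 21} = #{S_28 ≥ 21} + #{S_28 ≥ 22} = 3683 + 3683 = 7366.
#{M_28 = 20} = 27841 - 7366 = 20475.
P(M_28 = 20) = 20475/268435456 = 20475/268435456

Answer: 20475/268435456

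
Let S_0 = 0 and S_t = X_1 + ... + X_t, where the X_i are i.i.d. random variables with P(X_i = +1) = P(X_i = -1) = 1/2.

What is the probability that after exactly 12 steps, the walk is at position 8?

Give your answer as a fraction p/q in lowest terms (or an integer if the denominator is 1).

To reach position 8 after 12 steps: need 10 steps of +1 and 2 of -1.
Favorable paths: C(12,10) = 66
Total paths: 2^12 = 4096
P = 66/4096 = 33/2048

Answer: 33/2048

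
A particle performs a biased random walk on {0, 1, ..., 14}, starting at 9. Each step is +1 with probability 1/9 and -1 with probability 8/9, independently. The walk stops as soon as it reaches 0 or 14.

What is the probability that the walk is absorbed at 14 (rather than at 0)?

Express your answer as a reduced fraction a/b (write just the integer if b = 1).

Biased walk: p = 1/9, q = 8/9, r = q/p = 8
Gambler's ruin: P(hit 14 before 0 | start at 9) = (1 - r^a)/(1 - r^N)
r^9 = 134217728; r^14 = 4398046511104
P = (1 - 134217728) / (1 - 4398046511104) = -134217727 / -4398046511103 = 19173961/628292358729

Answer: 19173961/628292358729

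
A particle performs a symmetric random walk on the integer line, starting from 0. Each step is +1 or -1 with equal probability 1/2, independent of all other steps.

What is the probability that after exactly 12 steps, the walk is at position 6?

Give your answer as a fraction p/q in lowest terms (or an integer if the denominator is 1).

To reach position 6 after 12 steps: need 9 steps of +1 and 3 of -1.
Favorable paths: C(12,9) = 220
Total paths: 2^12 = 4096
P = 220/4096 = 55/1024

Answer: 55/1024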